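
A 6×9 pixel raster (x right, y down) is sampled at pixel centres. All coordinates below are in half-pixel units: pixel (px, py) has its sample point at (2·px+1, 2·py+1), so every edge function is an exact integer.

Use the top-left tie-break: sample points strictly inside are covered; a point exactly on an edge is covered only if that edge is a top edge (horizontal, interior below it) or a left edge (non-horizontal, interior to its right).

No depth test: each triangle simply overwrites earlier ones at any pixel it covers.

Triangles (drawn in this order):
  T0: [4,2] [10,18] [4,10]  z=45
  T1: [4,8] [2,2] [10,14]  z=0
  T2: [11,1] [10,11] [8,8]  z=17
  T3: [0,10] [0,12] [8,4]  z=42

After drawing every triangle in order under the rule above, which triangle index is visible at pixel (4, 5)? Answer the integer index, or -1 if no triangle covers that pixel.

T0:
  2·area = 48
  edge (4, 2)→(10, 18): d=(6,16) right/bottom  bias=-1
  edge (10, 18)→(4, 10): d=(-6,-8) top-left  bias=+0
  edge (4, 10)→(4, 2): d=(0,-8) top-left  bias=+0
    (2,2)@(5, 5): e=[2,38,8] → X
    (3,2)@(7, 5): e=[-30,54,24] → .
    (2,3)@(5, 7): e=[14,26,8] → X
    (3,3)@(7, 7): e=[-18,42,24] → .
    (2,4)@(5, 9): e=[26,14,8] → X
    (3,4)@(7, 9): e=[-6,30,24] → .
    (2,5)@(5, 11): e=[38,2,8] → X
    (3,5)@(7, 11): e=[6,18,24] → X
    (4,5)@(9, 11): e=[-26,34,40] → .
    (2,6)@(5, 13): e=[50,-10,8] → .
    (3,6)@(7, 13): e=[18,6,24] → X
    (4,6)@(9, 13): e=[-14,22,40] → .
  covered (6 px):
    . . . . . .
    . . . . . .
    . . X . . .
    . . X . . .
    . . X . . .
    . . X X . .
    . . . X . .
    . . . . . .
    . . . . . .
T1:
  2·area = 24
  edge (4, 8)→(2, 2): d=(-2,-6) top-left  bias=+0
  edge (2, 2)→(10, 14): d=(8,12) right/bottom  bias=-1
  edge (10, 14)→(4, 8): d=(-6,-6) top-left  bias=+0
    (0,2)@(1, 5): e=[-12,36,0] → .  [on edge]
    (1,2)@(3, 5): e=[0,12,12] → X  [on edge]
    (2,2)@(5, 5): e=[12,-12,24] → .
    (1,3)@(3, 7): e=[-4,28,0] → .  [on edge]
    (2,3)@(5, 7): e=[8,4,12] → X
    (3,3)@(7, 7): e=[20,-20,24] → .
    (2,4)@(5, 9): e=[4,20,0] → X  [on edge]
    (3,4)@(7, 9): e=[16,-4,12] → .
    (2,5)@(5, 11): e=[0,36,-12] → .  [on edge]
    (3,5)@(7, 11): e=[12,12,0] → X  [on edge]
    (4,5)@(9, 11): e=[24,-12,12] → .
    (3,6)@(7, 13): e=[8,28,-12] → .
    (4,6)@(9, 13): e=[20,4,0] → X  [on edge]
    (5,7)@(11, 15): e=[28,-4,0] → .  [on edge]
    (3,8)@(7, 17): e=[0,60,-36] → .  [on edge]
  covered (5 px):
    . . . . . .
    . . . . . .
    . X . . . .
    . . X . . .
    . . X . . .
    . . . X . .
    . . . . X .
    . . . . . .
    . . . . . .
T2:
  2·area = 23
  edge (11, 1)→(10, 11): d=(-1,10) right/bottom  bias=-1
  edge (10, 11)→(8, 8): d=(-2,-3) top-left  bias=+0
  edge (8, 8)→(11, 1): d=(3,-7) top-left  bias=+0
    (5,0)@(11, 1): e=[0,23,0] → .  [on edge]
    (4,3)@(9, 7): e=[14,5,4] → X
    (5,3)@(11, 7): e=[-6,11,18] → .
    (4,4)@(9, 9): e=[12,1,10] → X
    (5,4)@(11, 9): e=[-8,7,24] → .
    (4,5)@(9, 11): e=[10,-3,16] → .
    (2,7)@(5, 15): e=[46,-23,0] → .  [on edge]
  covered (2 px):
    . . . . . .
    . . . . . .
    . . . . . .
    . . . . X .
    . . . . X .
    . . . . . .
    . . . . . .
    . . . . . .
    . . . . . .
T3:
  2·area = 16  (B↔C swapped to make it positive)
  edge (0, 10)→(8, 4): d=(8,-6) top-left  bias=+0
  edge (8, 4)→(0, 12): d=(-8,8) right/bottom  bias=-1
  edge (0, 12)→(0, 10): d=(0,-2) top-left  bias=+0
    (5,0)@(11, 1): e=[-6,0,22] → .  [on edge]
    (4,1)@(9, 3): e=[-2,0,18] → .  [on edge]
    (3,2)@(7, 5): e=[2,0,14] → .  [on edge]
    (2,3)@(5, 7): e=[6,0,10] → .  [on edge]
    (1,4)@(3, 9): e=[10,0,6] → .  [on edge]
    (0,5)@(1, 11): e=[14,0,2] → .  [on edge]
  covered (0 px):
    . . . . . .
    . . . . . .
    . . . . . .
    . . . . . .
    . . . . . .
    . . . . . .
    . . . . . .
    . . . . . .
    . . . . . .

Z-buffer (winner per pixel, '.' = empty):
  . . . . . .
  . . . . . .
  . 1 0 . . .
  . . 1 . 2 .
  . . 1 . 2 .
  . . 0 1 . .
  . . . 0 1 .
  . . . . . .
  . . . . . .

Answer: -1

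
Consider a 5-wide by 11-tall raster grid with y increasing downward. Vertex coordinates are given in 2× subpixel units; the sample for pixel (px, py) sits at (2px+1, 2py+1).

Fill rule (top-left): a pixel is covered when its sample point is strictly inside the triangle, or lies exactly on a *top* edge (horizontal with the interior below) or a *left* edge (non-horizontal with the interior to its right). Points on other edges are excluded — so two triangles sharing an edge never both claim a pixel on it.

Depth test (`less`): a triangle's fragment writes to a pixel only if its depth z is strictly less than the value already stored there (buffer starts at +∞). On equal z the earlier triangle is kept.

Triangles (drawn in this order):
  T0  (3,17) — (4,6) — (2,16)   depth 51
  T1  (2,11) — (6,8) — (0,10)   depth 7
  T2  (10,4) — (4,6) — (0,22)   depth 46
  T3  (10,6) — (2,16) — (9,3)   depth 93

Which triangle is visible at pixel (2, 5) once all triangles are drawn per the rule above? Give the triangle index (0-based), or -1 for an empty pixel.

T0:
  2·area = 12  (B↔C swapped to make it positive)
  edge (3, 17)→(2, 16): d=(-1,-1) top-left  bias=+0
  edge (2, 16)→(4, 6): d=(2,-10) top-left  bias=+0
  edge (4, 6)→(3, 17): d=(-1,11) right/bottom  bias=-1
    (2,0)@(5, 1): e=[18,0,-6] → ·  [on edge]
    (1,5)@(3, 11): e=[6,0,6] → █  [on edge]
    (2,5)@(5, 11): e=[8,20,-16] → ·
    (1,6)@(3, 13): e=[4,4,4] → █
    (2,6)@(5, 13): e=[6,24,-18] → ·
    (0,7)@(1, 15): e=[0,-12,24] → ·  [on edge]
    (1,7)@(3, 15): e=[2,8,2] → █
    (2,7)@(5, 15): e=[4,28,-20] → ·
    (1,8)@(3, 17): e=[0,12,0] → ·  [on edge]
    (2,9)@(5, 19): e=[0,36,-24] → ·  [on edge]
    (0,10)@(1, 21): e=[-6,0,18] → ·  [on edge]
    (3,10)@(7, 21): e=[0,60,-48] → ·  [on edge]
  covered (3 px):
    · · · · ·
    · · · · ·
    · · · · ·
    · · · · ·
    · · · · ·
    · █ · · ·
    · █ · · ·
    · █ · · ·
    · · · · ·
    · · · · ·
    · · · · ·
T1:
  2·area = 10  (B↔C swapped to make it positive)
  edge (2, 11)→(0, 10): d=(-2,-1) top-left  bias=+0
  edge (0, 10)→(6, 8): d=(6,-2) top-left  bias=+0
  edge (6, 8)→(2, 11): d=(-4,3) right/bottom  bias=-1
    (4,3)@(9, 7): e=[15,0,-5] → ·  [on edge]
    (1,4)@(3, 9): e=[5,0,5] → █  [on edge]
    (2,4)@(5, 9): e=[7,4,-1] → ·
    (1,5)@(3, 11): e=[1,12,-3] → ·
  covered (1 px):
    · · · · ·
    · · · · ·
    · · · · ·
    · · · · ·
    · █ · · ·
    · · · · ·
    · · · · ·
    · · · · ·
    · · · · ·
    · · · · ·
    · · · · ·
T2:
  2·area = 88  (B↔C swapped to make it positive)
  edge (10, 4)→(0, 22): d=(-10,18) right/bottom  bias=-1
  edge (0, 22)→(4, 6): d=(4,-16) top-left  bias=+0
  edge (4, 6)→(10, 4): d=(6,-2) top-left  bias=+0
    (3,2)@(7, 5): e=[44,44,0] → █  [on edge]
    (4,2)@(9, 5): e=[8,76,4] → █
    (0,3)@(1, 7): e=[132,-44,0] → ·  [on edge]
    (2,3)@(5, 7): e=[60,20,8] → █
    (4,3)@(9, 7): e=[-12,84,16] → ·
    (2,4)@(5, 9): e=[40,28,20] → █
    (4,4)@(9, 9): e=[-32,92,28] → ·
    (1,5)@(3, 11): e=[56,4,28] → █
    (3,5)@(7, 11): e=[-16,68,36] → ·
    (1,6)@(3, 13): e=[36,12,40] → █
    (2,6)@(5, 13): e=[0,44,44] → ·  [on edge]
    (1,7)@(3, 15): e=[16,20,52] → █
  covered (11 px):
    · · · · ·
    · · · · ·
    · · · █ █
    · · █ █ ·
    · · █ █ ·
    · █ █ · ·
    · █ · · ·
    · █ · · ·
    · · · · ·
    █ · · · ·
    · · · · ·
T3:
  2·area = 34
  edge (10, 6)→(2, 16): d=(-8,10) right/bottom  bias=-1
  edge (2, 16)→(9, 3): d=(7,-13) top-left  bias=+0
  edge (9, 3)→(10, 6): d=(1,3) right/bottom  bias=-1
    (4,1)@(9, 3): e=[34,0,0] → ·  [on edge]
    (4,2)@(9, 5): e=[18,14,2] → █
    (3,3)@(7, 7): e=[22,2,10] → █
    (3,4)@(7, 9): e=[6,16,12] → █
    (4,4)@(9, 9): e=[-14,42,6] → ·
    (2,5)@(5, 11): e=[10,4,20] → █
    (3,5)@(7, 11): e=[-10,30,14] → ·
    (2,6)@(5, 13): e=[-6,18,22] → ·
  covered (5 px):
    · · · · ·
    · · · · ·
    · · · · █
    · · · █ █
    · · · █ ·
    · · █ · ·
    · · · · ·
    · · · · ·
    · · · · ·
    · · · · ·
    · · · · ·

Z-buffer (winner per pixel, '.' = empty):
  . . . . .
  . . . . .
  . . . 2 2
  . . 2 2 3
  . 1 2 2 .
  . 2 2 . .
  . 2 . . .
  . 2 . . .
  . . . . .
  2 . . . .
  . . . . .

Result: 2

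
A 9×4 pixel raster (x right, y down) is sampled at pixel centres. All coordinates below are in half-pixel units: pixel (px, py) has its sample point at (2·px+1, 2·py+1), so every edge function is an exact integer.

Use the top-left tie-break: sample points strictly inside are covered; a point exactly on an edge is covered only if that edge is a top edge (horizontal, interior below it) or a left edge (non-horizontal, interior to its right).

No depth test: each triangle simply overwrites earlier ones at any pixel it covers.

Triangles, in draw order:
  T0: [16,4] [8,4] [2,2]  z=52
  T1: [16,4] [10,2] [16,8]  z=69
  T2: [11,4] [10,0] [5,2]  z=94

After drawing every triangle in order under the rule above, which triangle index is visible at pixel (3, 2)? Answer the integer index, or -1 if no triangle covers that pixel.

T0:
  2·area = 16
  edge (16, 4)→(8, 4): d=(-8,0) right/bottom  bias=-1
  edge (8, 4)→(2, 2): d=(-6,-2) top-left  bias=+0
  edge (2, 2)→(16, 4): d=(14,2) right/bottom  bias=-1
    (2,1)@(5, 3): e=[8,0,8] → X  [on edge]
    (3,1)@(7, 3): e=[8,4,4] → X
    (4,1)@(9, 3): e=[8,8,0] → .  [on edge]
    (2,2)@(5, 5): e=[-8,-12,36] → .
    (3,2)@(7, 5): e=[-8,-8,32] → .
    (5,2)@(11, 5): e=[-8,0,24] → .  [on edge]
    (8,3)@(17, 7): e=[-24,0,40] → .  [on edge]
  covered (2 px):
    . . . . . . . . .
    . . X X . . . . .
    . . . . . . . . .
    . . . . . . . . .
T1:
  2·area = 24  (B↔C swapped to make it positive)
  edge (16, 4)→(16, 8): d=(0,4) right/bottom  bias=-1
  edge (16, 8)→(10, 2): d=(-6,-6) top-left  bias=+0
  edge (10, 2)→(16, 4): d=(6,2) right/bottom  bias=-1
    (3,0)@(7, 1): e=[36,-12,0] → .  [on edge]
    (4,0)@(9, 1): e=[28,0,-4] → .  [on edge]
    (5,1)@(11, 3): e=[20,0,4] → X  [on edge]
    (6,1)@(13, 3): e=[12,12,0] → .  [on edge]
    (5,2)@(11, 5): e=[20,-12,16] → .
    (6,2)@(13, 5): e=[12,0,12] → X  [on edge]
    (7,2)@(15, 5): e=[4,12,8] → X
    (8,2)@(17, 5): e=[-4,24,4] → .
    (6,3)@(13, 7): e=[12,-12,24] → .
    (7,3)@(15, 7): e=[4,0,20] → X  [on edge]
    (8,3)@(17, 7): e=[-4,12,16] → .
  covered (4 px):
    . . . . . . . . .
    . . . . . X . . .
    . . . . . . X X .
    . . . . . . . X .
T2:
  2·area = 22  (B↔C swapped to make it positive)
  edge (11, 4)→(5, 2): d=(-6,-2) top-left  bias=+0
  edge (5, 2)→(10, 0): d=(5,-2) top-left  bias=+0
  edge (10, 0)→(11, 4): d=(1,4) right/bottom  bias=-1
    (4,0)@(9, 1): e=[14,3,5] → X
    (5,0)@(11, 1): e=[18,7,-3] → .
    (4,1)@(9, 3): e=[2,13,7] → X
    (5,1)@(11, 3): e=[6,17,-1] → .
    (4,2)@(9, 5): e=[-10,23,9] → .
  covered (2 px):
    . . . . X . . . .
    . . . . X . . . .
    . . . . . . . . .
    . . . . . . . . .

Z-buffer (winner per pixel, '.' = empty):
  . . . . 2 . . . .
  . . 0 0 2 1 . . .
  . . . . . . 1 1 .
  . . . . . . . 1 .

Result: -1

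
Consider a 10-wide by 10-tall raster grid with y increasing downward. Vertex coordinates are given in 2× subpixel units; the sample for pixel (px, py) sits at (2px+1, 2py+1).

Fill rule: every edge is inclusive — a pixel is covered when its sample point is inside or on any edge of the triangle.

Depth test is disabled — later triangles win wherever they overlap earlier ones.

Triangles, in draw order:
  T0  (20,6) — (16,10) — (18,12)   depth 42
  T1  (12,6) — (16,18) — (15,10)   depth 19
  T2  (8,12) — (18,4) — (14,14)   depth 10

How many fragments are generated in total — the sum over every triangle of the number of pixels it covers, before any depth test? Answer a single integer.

T0:
  2·area = 16  (B↔C swapped to make it positive)
  edge (20, 6)→(18, 12): d=(-2,6) inclusive
  edge (18, 12)→(16, 10): d=(-2,-2) inclusive
  edge (16, 10)→(20, 6): d=(4,-4) inclusive
    (3,0)@(7, 1): e=[88,0,-72] → .  [on edge]
    (4,1)@(9, 3): e=[72,0,-56] → .  [on edge]
    (5,2)@(11, 5): e=[56,0,-40] → .  [on edge]
    (6,3)@(13, 7): e=[40,0,-24] → .  [on edge]
    (9,3)@(19, 7): e=[4,12,0] → X  [on edge]
    (7,4)@(15, 9): e=[24,0,-8] → .  [on edge]
    (8,4)@(17, 9): e=[12,4,0] → X  [on edge]
    (9,4)@(19, 9): e=[0,8,8] → X  [on edge]
    (7,5)@(15, 11): e=[20,-4,0] → .  [on edge]
    (8,5)@(17, 11): e=[8,0,8] → X  [on edge]
    (9,5)@(19, 11): e=[-4,4,16] → .
    (6,6)@(13, 13): e=[28,-12,0] → .  [on edge]
    (9,6)@(19, 13): e=[-8,0,24] → .  [on edge]
    (5,7)@(11, 15): e=[36,-20,0] → .  [on edge]
    (8,7)@(17, 15): e=[0,-8,24] → .  [on edge]
    (4,8)@(9, 17): e=[44,-28,0] → .  [on edge]
    (3,9)@(7, 19): e=[52,-36,0] → .  [on edge]
  covered (4 px):
    . . . . . . . . . .
    . . . . . . . . . .
    . . . . . . . . . .
    . . . . . . . . . X
    . . . . . . . . X X
    . . . . . . . . X .
    . . . . . . . . . .
    . . . . . . . . . .
    . . . . . . . . . .
    . . . . . . . . . .
T1:
  2·area = 20  (B↔C swapped to make it positive)
  edge (12, 6)→(15, 10): d=(3,4) inclusive
  edge (15, 10)→(16, 18): d=(1,8) inclusive
  edge (16, 18)→(12, 6): d=(-4,-12) inclusive
    (5,1)@(11, 3): e=[-5,25,0] → .  [on edge]
    (6,4)@(13, 9): e=[5,15,0] → X  [on edge]
    (7,4)@(15, 9): e=[-3,-1,24] → .
    (6,5)@(13, 11): e=[11,17,-8] → .
    (7,5)@(15, 11): e=[3,1,16] → X
    (8,5)@(17, 11): e=[-5,-15,40] → .
    (7,6)@(15, 13): e=[9,3,8] → X
    (8,6)@(17, 13): e=[1,-13,32] → .
    (7,7)@(15, 15): e=[15,5,0] → X  [on edge]
    (8,7)@(17, 15): e=[7,-11,24] → .
    (7,8)@(15, 17): e=[21,7,-8] → .
  covered (4 px):
    . . . . . . . . . .
    . . . . . . . . . .
    . . . . . . . . . .
    . . . . . . . . . .
    . . . . . . X . . .
    . . . . . . . X . .
    . . . . . . . X . .
    . . . . . . . X . .
    . . . . . . . . . .
    . . . . . . . . . .
T2:
  2·area = 68
  edge (8, 12)→(18, 4): d=(10,-8) inclusive
  edge (18, 4)→(14, 14): d=(-4,10) inclusive
  edge (14, 14)→(8, 12): d=(-6,-2) inclusive
    (8,2)@(17, 5): e=[2,6,60] → X
    (9,2)@(19, 5): e=[18,-14,64] → .
    (7,3)@(15, 7): e=[6,18,44] → X
    (8,3)@(17, 7): e=[22,-2,48] → .
    (6,4)@(13, 9): e=[10,30,28] → X
    (8,4)@(17, 9): e=[42,-10,36] → .
    (2,5)@(5, 11): e=[-34,102,0] → .  [on edge]
    (5,5)@(11, 11): e=[14,42,12] → X
    (8,5)@(17, 11): e=[62,-18,24] → .
    (5,6)@(11, 13): e=[34,34,0] → X  [on edge]
    (7,6)@(15, 13): e=[66,-6,8] → .
    (5,7)@(11, 15): e=[54,26,-12] → .
    (8,7)@(17, 15): e=[102,-34,0] → .  [on edge]
  covered (9 px):
    . . . . . . . . . .
    . . . . . . . . . .
    . . . . . . . . X .
    . . . . . . . X . .
    . . . . . . X X . .
    . . . . . X X X . .
    . . . . . X X . . .
    . . . . . . . . . .
    . . . . . . . . . .
    . . . . . . . . . .

Result: 17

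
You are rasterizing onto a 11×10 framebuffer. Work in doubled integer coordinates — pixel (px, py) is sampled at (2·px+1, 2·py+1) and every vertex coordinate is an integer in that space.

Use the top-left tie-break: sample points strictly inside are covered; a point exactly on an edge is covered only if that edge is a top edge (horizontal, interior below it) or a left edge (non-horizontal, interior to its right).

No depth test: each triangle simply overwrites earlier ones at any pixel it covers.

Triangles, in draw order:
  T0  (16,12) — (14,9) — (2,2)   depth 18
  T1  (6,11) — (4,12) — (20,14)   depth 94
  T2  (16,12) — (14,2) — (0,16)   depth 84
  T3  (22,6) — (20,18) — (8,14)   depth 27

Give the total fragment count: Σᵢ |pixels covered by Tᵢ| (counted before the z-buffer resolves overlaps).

T0:
  2·area = 22  (B↔C swapped to make it positive)
  edge (16, 12)→(2, 2): d=(-14,-10) top-left  bias=+0
  edge (2, 2)→(14, 9): d=(12,7) right/bottom  bias=-1
  edge (14, 9)→(16, 12): d=(2,3) right/bottom  bias=-1
    (3,2)@(7, 5): e=[8,1,13] → X
    (4,2)@(9, 5): e=[28,-13,7] → .
    (3,3)@(7, 7): e=[-20,25,17] → .
    (4,3)@(9, 7): e=[0,11,11] → X  [on edge]
    (5,3)@(11, 7): e=[20,-3,5] → .
    (4,4)@(9, 9): e=[-28,35,15] → .
    (6,4)@(13, 9): e=[12,7,3] → X
    (7,4)@(15, 9): e=[32,-7,-3] → .
    (6,5)@(13, 11): e=[-16,31,7] → .
    (7,5)@(15, 11): e=[4,17,1] → X
    (8,5)@(17, 11): e=[24,3,-5] → .
    (7,6)@(15, 13): e=[-24,41,5] → .
  covered (4 px):
    . . . . . . . . . . .
    . . . . . . . . . . .
    . . . X . . . . . . .
    . . . . X . . . . . .
    . . . . . . X . . . .
    . . . . . . . X . . .
    . . . . . . . . . . .
    . . . . . . . . . . .
    . . . . . . . . . . .
    . . . . . . . . . . .
T1:
  2·area = 20  (B↔C swapped to make it positive)
  edge (6, 11)→(20, 14): d=(14,3) right/bottom  bias=-1
  edge (20, 14)→(4, 12): d=(-16,-2) top-left  bias=+0
  edge (4, 12)→(6, 11): d=(2,-1) top-left  bias=+0
    (6,6)@(13, 13): e=[7,2,11] → X
    (7,6)@(15, 13): e=[1,6,13] → X
    (8,6)@(17, 13): e=[-5,10,15] → .
    (6,7)@(13, 15): e=[35,-30,15] → .
    (7,7)@(15, 15): e=[29,-26,17] → .
  covered (2 px):
    . . . . . . . . . . .
    . . . . . . . . . . .
    . . . . . . . . . . .
    . . . . . . . . . . .
    . . . . . . . . . . .
    . . . . . . . . . . .
    . . . . . . X X . . .
    . . . . . . . . . . .
    . . . . . . . . . . .
    . . . . . . . . . . .
T2:
  2·area = 168  (B↔C swapped to make it positive)
  edge (16, 12)→(0, 16): d=(-16,4) right/bottom  bias=-1
  edge (0, 16)→(14, 2): d=(14,-14) top-left  bias=+0
  edge (14, 2)→(16, 12): d=(2,10) right/bottom  bias=-1
    (7,0)@(15, 1): e=[180,0,-12] → .  [on edge]
    (6,1)@(13, 3): e=[156,0,12] → X  [on edge]
    (7,1)@(15, 3): e=[148,28,-8] → .
    (5,2)@(11, 5): e=[132,0,36] → X  [on edge]
    (7,2)@(15, 5): e=[116,56,-4] → .
    (4,3)@(9, 7): e=[108,0,60] → X  [on edge]
    (7,3)@(15, 7): e=[84,84,0] → .  [on edge]
    (3,4)@(7, 9): e=[84,0,84] → X  [on edge]
    (7,4)@(15, 9): e=[52,112,4] → X
    (8,4)@(17, 9): e=[44,140,-16] → .
    (2,5)@(5, 11): e=[60,0,108] → X  [on edge]
    (8,5)@(17, 11): e=[12,168,-12] → .
    (1,6)@(3, 13): e=[36,0,132] → X  [on edge]
    (0,7)@(1, 15): e=[12,0,156] → X  [on edge]
    (8,8)@(17, 17): e=[-84,252,0] → .  [on edge]
  covered (24 px):
    . . . . . . . . . . .
    . . . . . . X . . . .
    . . . . . X X . . . .
    . . . . X X X . . . .
    . . . X X X X X . . .
    . . X X X X X X . . .
    . X X X X X . . . . .
    X X . . . . . . . . .
    . . . . . . . . . . .
    . . . . . . . . . . .
T3:
  2·area = 152
  edge (22, 6)→(20, 18): d=(-2,12) right/bottom  bias=-1
  edge (20, 18)→(8, 14): d=(-12,-4) top-left  bias=+0
  edge (8, 14)→(22, 6): d=(14,-8) top-left  bias=+0
    (10,3)@(21, 7): e=[10,136,6] → X
    (8,4)@(17, 9): e=[54,96,2] → X
    (9,4)@(19, 9): e=[30,104,18] → X
    (7,5)@(15, 11): e=[74,64,14] → X
    (2,6)@(5, 13): e=[190,0,-38] → .  [on edge]
    (5,6)@(11, 13): e=[118,24,10] → X
    (6,6)@(13, 13): e=[94,32,26] → X
    (10,6)@(21, 13): e=[-2,64,90] → .
    (5,7)@(11, 15): e=[114,0,38] → X  [on edge]
    (10,7)@(21, 15): e=[-6,40,118] → .
    (5,8)@(11, 17): e=[110,-24,66] → .
    (6,8)@(13, 17): e=[86,-16,82] → .
    (8,8)@(17, 17): e=[38,0,114] → X  [on edge]
  covered (20 px):
    . . . . . . . . . . .
    . . . . . . . . . . .
    . . . . . . . . . . .
    . . . . . . . . . . X
    . . . . . . . . X X X
    . . . . . . . X X X X
    . . . . . X X X X X .
    . . . . . X X X X X .
    . . . . . . . . X X .
    . . . . . . . . . . .

Final: 50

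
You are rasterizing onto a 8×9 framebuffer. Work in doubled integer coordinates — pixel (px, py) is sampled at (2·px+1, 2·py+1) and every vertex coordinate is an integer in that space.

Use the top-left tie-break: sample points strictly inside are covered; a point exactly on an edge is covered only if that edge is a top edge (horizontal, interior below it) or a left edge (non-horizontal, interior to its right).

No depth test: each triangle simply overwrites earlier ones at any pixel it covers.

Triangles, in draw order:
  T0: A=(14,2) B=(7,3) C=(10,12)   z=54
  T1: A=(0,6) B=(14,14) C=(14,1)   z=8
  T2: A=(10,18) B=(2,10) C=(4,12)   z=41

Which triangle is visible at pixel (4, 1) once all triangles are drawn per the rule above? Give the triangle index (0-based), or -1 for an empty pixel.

T0:
  2·area = 66  (B↔C swapped to make it positive)
  edge (14, 2)→(10, 12): d=(-4,10) right/bottom  bias=-1
  edge (10, 12)→(7, 3): d=(-3,-9) top-left  bias=+0
  edge (7, 3)→(14, 2): d=(7,-1) top-left  bias=+0
    (3,1)@(7, 3): e=[66,0,0] → #  [on edge]
    (4,1)@(9, 3): e=[46,18,2] → #
    (5,1)@(11, 3): e=[26,36,4] → #
    (6,1)@(13, 3): e=[6,54,6] → #
    (7,1)@(15, 3): e=[-14,72,8] → ·
    (3,2)@(7, 5): e=[58,-6,14] → ·
    (4,2)@(9, 5): e=[38,12,16] → #
    (6,2)@(13, 5): e=[-2,48,20] → ·
    (4,3)@(9, 7): e=[30,6,30] → #
    (6,3)@(13, 7): e=[-10,42,34] → ·
    (4,4)@(9, 9): e=[22,0,44] → #  [on edge]
    (6,4)@(13, 9): e=[-18,36,48] → ·
    (5,7)@(11, 15): e=[-22,0,88] → ·  [on edge]
  covered (10 px):
    · · · · · · · ·
    · · · # # # # ·
    · · · · # # · ·
    · · · · # # · ·
    · · · · # # · ·
    · · · · · · · ·
    · · · · · · · ·
    · · · · · · · ·
    · · · · · · · ·
T1:
  2·area = 182  (B↔C swapped to make it positive)
  edge (0, 6)→(14, 1): d=(14,-5) top-left  bias=+0
  edge (14, 1)→(14, 14): d=(0,13) right/bottom  bias=-1
  edge (14, 14)→(0, 6): d=(-14,-8) top-left  bias=+0
    (4,1)@(9, 3): e=[3,65,114] → #
    (5,1)@(11, 3): e=[13,39,130] → #
    (6,1)@(13, 3): e=[23,13,146] → #
    (7,1)@(15, 3): e=[33,-13,162] → ·
    (1,2)@(3, 5): e=[1,143,38] → #
    (2,2)@(5, 5): e=[11,117,54] → #
    (3,2)@(7, 5): e=[21,91,70] → #
    (7,2)@(15, 5): e=[61,-13,134] → ·
    (1,3)@(3, 7): e=[29,143,10] → #
    (7,3)@(15, 7): e=[89,-13,106] → ·
    (1,4)@(3, 9): e=[57,143,-18] → ·
    (2,4)@(5, 9): e=[67,117,-2] → ·
  covered (23 px):
    · · · · · · · ·
    · · · · # # # ·
    · # # # # # # ·
    · # # # # # # ·
    · · · # # # # ·
    · · · · # # # ·
    · · · · · · # ·
    · · · · · · · ·
    · · · · · · · ·
T2:
  degenerate (2·area = 0) — covers nothing

Z-buffer (winner per pixel, '.' = empty):
  . . . . . . . .
  . . . 0 1 1 1 .
  . 1 1 1 1 1 1 .
  . 1 1 1 1 1 1 .
  . . . 1 1 1 1 .
  . . . . 1 1 1 .
  . . . . . . 1 .
  . . . . . . . .
  . . . . . . . .

Answer: 1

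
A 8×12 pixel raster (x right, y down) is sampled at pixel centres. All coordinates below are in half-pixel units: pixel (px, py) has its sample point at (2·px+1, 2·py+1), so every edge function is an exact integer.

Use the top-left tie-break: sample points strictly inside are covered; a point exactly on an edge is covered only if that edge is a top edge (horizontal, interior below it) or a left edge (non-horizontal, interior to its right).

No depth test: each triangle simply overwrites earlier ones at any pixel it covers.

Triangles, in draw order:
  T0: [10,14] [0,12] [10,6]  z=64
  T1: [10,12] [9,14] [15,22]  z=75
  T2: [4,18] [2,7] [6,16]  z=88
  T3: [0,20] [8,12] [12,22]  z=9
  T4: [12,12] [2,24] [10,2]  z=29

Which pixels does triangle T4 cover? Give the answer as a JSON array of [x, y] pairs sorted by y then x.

T0:
  2·area = 80
  edge (10, 14)→(0, 12): d=(-10,-2) top-left  bias=+0
  edge (0, 12)→(10, 6): d=(10,-6) top-left  bias=+0
  edge (10, 6)→(10, 14): d=(0,8) right/bottom  bias=-1
    (7,1)@(15, 3): e=[120,0,-40] → ·  [on edge]
    (4,3)@(9, 7): e=[68,4,8] → █
    (5,3)@(11, 7): e=[72,16,-8] → ·
    (2,4)@(5, 9): e=[40,0,40] → █  [on edge]
    (3,4)@(7, 9): e=[44,12,24] → █
    (5,4)@(11, 9): e=[52,36,-8] → ·
    (1,5)@(3, 11): e=[16,8,56] → █
    (5,5)@(11, 11): e=[32,56,-8] → ·
    (1,6)@(3, 13): e=[-4,28,56] → ·
    (2,6)@(5, 13): e=[0,40,40] → █  [on edge]
    (5,6)@(11, 13): e=[12,76,-8] → ·
    (2,7)@(5, 15): e=[-20,60,40] → ·
    (7,7)@(15, 15): e=[0,120,-40] → ·  [on edge]
  covered (11 px):
    · · · · · · · ·
    · · · · · · · ·
    · · · · · · · ·
    · · · · █ · · ·
    · · █ █ █ · · ·
    · █ █ █ █ · · ·
    · · █ █ █ · · ·
    · · · · · · · ·
    · · · · · · · ·
    · · · · · · · ·
    · · · · · · · ·
    · · · · · · · ·
T1:
  2·area = 20  (B↔C swapped to make it positive)
  edge (10, 12)→(15, 22): d=(5,10) right/bottom  bias=-1
  edge (15, 22)→(9, 14): d=(-6,-8) top-left  bias=+0
  edge (9, 14)→(10, 12): d=(1,-2) top-left  bias=+0
    (5,7)@(11, 15): e=[5,10,5] → █
    (6,7)@(13, 15): e=[-15,26,9] → ·
    (5,8)@(11, 17): e=[15,-2,7] → ·
    (6,9)@(13, 19): e=[5,2,13] → █
    (7,9)@(15, 19): e=[-15,18,17] → ·
    (6,10)@(13, 21): e=[15,-10,15] → ·
  covered (2 px):
    · · · · · · · ·
    · · · · · · · ·
    · · · · · · · ·
    · · · · · · · ·
    · · · · · · · ·
    · · · · · · · ·
    · · · · · · · ·
    · · · · · █ · ·
    · · · · · · · ·
    · · · · · · █ ·
    · · · · · · · ·
    · · · · · · · ·
T2:
  2·area = 26
  edge (4, 18)→(2, 7): d=(-2,-11) top-left  bias=+0
  edge (2, 7)→(6, 16): d=(4,9) right/bottom  bias=-1
  edge (6, 16)→(4, 18): d=(-2,2) right/bottom  bias=-1
    (7,3)@(15, 7): e=[143,-117,0] → ·  [on edge]
    (6,4)@(13, 9): e=[117,-91,0] → ·  [on edge]
    (1,5)@(3, 11): e=[3,7,16] → █
    (2,5)@(5, 11): e=[25,-11,12] → ·
    (5,5)@(11, 11): e=[91,-65,0] → ·  [on edge]
    (1,6)@(3, 13): e=[-1,15,12] → ·
    (4,6)@(9, 13): e=[65,-39,0] → ·  [on edge]
    (2,7)@(5, 15): e=[17,5,4] → █
    (3,7)@(7, 15): e=[39,-13,0] → ·  [on edge]
    (2,8)@(5, 17): e=[13,13,0] → ·  [on edge]
    (1,9)@(3, 19): e=[-13,39,0] → ·  [on edge]
    (0,10)@(1, 21): e=[-39,65,0] → ·  [on edge]
  covered (2 px):
    · · · · · · · ·
    · · · · · · · ·
    · · · · · · · ·
    · · · · · · · ·
    · · · · · · · ·
    · █ · · · · · ·
    · · · · · · · ·
    · · █ · · · · ·
    · · · · · · · ·
    · · · · · · · ·
    · · · · · · · ·
    · · · · · · · ·
T3:
  2·area = 112
  edge (0, 20)→(8, 12): d=(8,-8) top-left  bias=+0
  edge (8, 12)→(12, 22): d=(4,10) right/bottom  bias=-1
  edge (12, 22)→(0, 20): d=(-12,-2) top-left  bias=+0
    (7,2)@(15, 5): e=[0,-98,210] → ·  [on edge]
    (6,3)@(13, 7): e=[0,-70,182] → ·  [on edge]
    (5,4)@(11, 9): e=[0,-42,154] → ·  [on edge]
    (4,5)@(9, 11): e=[0,-14,126] → ·  [on edge]
    (3,6)@(7, 13): e=[0,14,98] → █  [on edge]
    (4,6)@(9, 13): e=[16,-6,102] → ·
    (2,7)@(5, 15): e=[0,42,70] → █  [on edge]
    (4,7)@(9, 15): e=[32,2,78] → █
    (5,7)@(11, 15): e=[48,-18,82] → ·
    (1,8)@(3, 17): e=[0,70,42] → █  [on edge]
    (5,8)@(11, 17): e=[64,-10,58] → ·
    (0,9)@(1, 19): e=[0,98,14] → █  [on edge]
  covered (16 px):
    · · · · · · · ·
    · · · · · · · ·
    · · · · · · · ·
    · · · · · · · ·
    · · · · · · · ·
    · · · · · · · ·
    · · · █ · · · ·
    · · █ █ █ · · ·
    · █ █ █ █ · · ·
    █ █ █ █ █ · · ·
    · · · █ █ █ · ·
    · · · · · · · ·
T4:
  2·area = 124
  edge (12, 12)→(2, 24): d=(-10,12) right/bottom  bias=-1
  edge (2, 24)→(10, 2): d=(8,-22) top-left  bias=+0
  edge (10, 2)→(12, 12): d=(2,10) right/bottom  bias=-1
    (4,2)@(9, 5): e=[106,2,16] → █
    (5,2)@(11, 5): e=[82,46,-4] → ·
    (4,3)@(9, 7): e=[86,18,20] → █
    (5,3)@(11, 7): e=[62,62,0] → ·  [on edge]
    (4,4)@(9, 9): e=[66,34,24] → █
    (5,4)@(11, 9): e=[42,78,4] → █
    (6,4)@(13, 9): e=[18,122,-16] → ·
    (3,5)@(7, 11): e=[70,6,48] → █
    (6,5)@(13, 11): e=[-2,138,-12] → ·
    (3,6)@(7, 13): e=[50,22,52] → █
    (6,6)@(13, 13): e=[-22,154,-8] → ·
    (3,7)@(7, 15): e=[30,38,56] → █
    (6,8)@(13, 17): e=[-62,186,0] → ·  [on edge]
  covered (15 px):
    · · · · · · · ·
    · · · · · · · ·
    · · · · █ · · ·
    · · · · █ · · ·
    · · · · █ █ · ·
    · · · █ █ █ · ·
    · · · █ █ █ · ·
    · · · █ █ · · ·
    · · █ █ · · · ·
    · · █ · · · · ·
    · · · · · · · ·
    · · · · · · · ·

Answer: [[4,2],[4,3],[4,4],[5,4],[3,5],[4,5],[5,5],[3,6],[4,6],[5,6],[3,7],[4,7],[2,8],[3,8],[2,9]]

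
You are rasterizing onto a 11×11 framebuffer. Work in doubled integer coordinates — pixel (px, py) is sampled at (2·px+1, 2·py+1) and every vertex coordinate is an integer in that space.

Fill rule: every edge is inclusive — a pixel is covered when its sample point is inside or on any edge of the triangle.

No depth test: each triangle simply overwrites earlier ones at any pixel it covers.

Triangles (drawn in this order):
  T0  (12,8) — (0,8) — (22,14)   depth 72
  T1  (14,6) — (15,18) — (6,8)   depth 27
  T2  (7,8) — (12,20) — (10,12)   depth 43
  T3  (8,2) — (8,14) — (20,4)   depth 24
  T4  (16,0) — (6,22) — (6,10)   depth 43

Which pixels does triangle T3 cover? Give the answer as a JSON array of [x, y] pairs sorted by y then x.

T0:
  2·area = 72  (B↔C swapped to make it positive)
  edge (12, 8)→(22, 14): d=(10,6) inclusive
  edge (22, 14)→(0, 8): d=(-22,-6) inclusive
  edge (0, 8)→(12, 8): d=(12,0) inclusive
    (3,2)@(7, 5): e=[0,108,-36] → ·  [on edge]
    (2,4)@(5, 9): e=[52,8,12] → █
    (3,4)@(7, 9): e=[40,20,12] → █
    (4,4)@(9, 9): e=[28,32,12] → █
    (5,4)@(11, 9): e=[16,44,12] → █
    (6,4)@(13, 9): e=[4,56,12] → █
    (7,4)@(15, 9): e=[-8,68,12] → ·
    (2,5)@(5, 11): e=[72,-36,36] → ·
    (3,5)@(7, 11): e=[60,-24,36] → ·
    (4,5)@(9, 11): e=[48,-12,36] → ·
    (5,5)@(11, 11): e=[36,0,36] → █  [on edge]
    (7,5)@(15, 11): e=[12,24,36] → █
    (8,5)@(17, 11): e=[0,36,36] → █  [on edge]
  covered (10 px):
    · · · · · · · · · · ·
    · · · · · · · · · · ·
    · · · · · · · · · · ·
    · · · · · · · · · · ·
    · · █ █ █ █ █ · · · ·
    · · · · · █ █ █ █ · ·
    · · · · · · · · · █ ·
    · · · · · · · · · · ·
    · · · · · · · · · · ·
    · · · · · · · · · · ·
    · · · · · · · · · · ·
T1:
  2·area = 98
  edge (14, 6)→(15, 18): d=(1,12) inclusive
  edge (15, 18)→(6, 8): d=(-9,-10) inclusive
  edge (6, 8)→(14, 6): d=(8,-2) inclusive
    (5,3)@(11, 7): e=[37,59,2] → █
    (6,3)@(13, 7): e=[13,79,6] → █
    (7,3)@(15, 7): e=[-11,99,10] → ·
    (3,4)@(7, 9): e=[87,1,10] → █
    (4,4)@(9, 9): e=[63,21,14] → █
    (7,4)@(15, 9): e=[-9,81,26] → ·
    (3,5)@(7, 11): e=[89,-17,26] → ·
    (4,5)@(9, 11): e=[65,3,30] → █
    (7,5)@(15, 11): e=[-7,63,42] → ·
    (4,6)@(9, 13): e=[67,-15,46] → ·
    (5,6)@(11, 13): e=[43,5,50] → █
    (7,6)@(15, 13): e=[-5,45,58] → ·
  covered (12 px):
    · · · · · · · · · · ·
    · · · · · · · · · · ·
    · · · · · · · · · · ·
    · · · · · █ █ · · · ·
    · · · █ █ █ █ · · · ·
    · · · · █ █ █ · · · ·
    · · · · · █ █ · · · ·
    · · · · · · █ · · · ·
    · · · · · · · · · · ·
    · · · · · · · · · · ·
    · · · · · · · · · · ·
T2:
  2·area = 16  (B↔C swapped to make it positive)
  edge (7, 8)→(10, 12): d=(3,4) inclusive
  edge (10, 12)→(12, 20): d=(2,8) inclusive
  edge (12, 20)→(7, 8): d=(-5,-12) inclusive
    (4,5)@(9, 11): e=[1,6,9] → █
    (5,5)@(11, 11): e=[-7,-10,33] → ·
    (4,6)@(9, 13): e=[7,10,-1] → ·
    (5,8)@(11, 17): e=[11,2,3] → █
    (6,8)@(13, 17): e=[3,-14,27] → ·
    (5,9)@(11, 19): e=[17,6,-7] → ·
  covered (2 px):
    · · · · · · · · · · ·
    · · · · · · · · · · ·
    · · · · · · · · · · ·
    · · · · · · · · · · ·
    · · · · · · · · · · ·
    · · · · █ · · · · · ·
    · · · · · · · · · · ·
    · · · · · · · · · · ·
    · · · · · █ · · · · ·
    · · · · · · · · · · ·
    · · · · · · · · · · ·
T3:
  2·area = 144  (B↔C swapped to make it positive)
  edge (8, 2)→(20, 4): d=(12,2) inclusive
  edge (20, 4)→(8, 14): d=(-12,10) inclusive
  edge (8, 14)→(8, 2): d=(0,-12) inclusive
    (4,1)@(9, 3): e=[10,122,12] → █
    (5,1)@(11, 3): e=[6,102,36] → █
    (6,1)@(13, 3): e=[2,82,60] → █
    (7,1)@(15, 3): e=[-2,62,84] → ·
    (4,2)@(9, 5): e=[34,98,12] → █
    (7,2)@(15, 5): e=[22,38,84] → █
    (8,2)@(17, 5): e=[18,18,108] → █
    (9,2)@(19, 5): e=[14,-2,132] → ·
    (4,3)@(9, 7): e=[58,74,12] → █
    (8,3)@(17, 7): e=[42,-6,108] → ·
    (4,4)@(9, 9): e=[82,50,12] → █
    (7,4)@(15, 9): e=[70,-10,84] → ·
  covered (18 px):
    · · · · · · · · · · ·
    · · · · █ █ █ · · · ·
    · · · · █ █ █ █ █ · ·
    · · · · █ █ █ █ · · ·
    · · · · █ █ █ · · · ·
    · · · · █ █ · · · · ·
    · · · · █ · · · · · ·
    · · · · · · · · · · ·
    · · · · · · · · · · ·
    · · · · · · · · · · ·
    · · · · · · · · · · ·
T4:
  2·area = 120
  edge (16, 0)→(6, 22): d=(-10,22) inclusive
  edge (6, 22)→(6, 10): d=(0,-12) inclusive
  edge (6, 10)→(16, 0): d=(10,-10) inclusive
    (7,0)@(15, 1): e=[12,108,0] → █  [on edge]
    (8,0)@(17, 1): e=[-32,132,20] → ·
    (6,1)@(13, 3): e=[36,84,0] → █  [on edge]
    (7,1)@(15, 3): e=[-8,108,20] → ·
    (5,2)@(11, 5): e=[60,60,0] → █  [on edge]
    (7,2)@(15, 5): e=[-28,108,40] → ·
    (4,3)@(9, 7): e=[84,36,0] → █  [on edge]
    (6,3)@(13, 7): e=[-4,84,40] → ·
    (3,4)@(7, 9): e=[108,12,0] → █  [on edge]
    (6,4)@(13, 9): e=[-24,84,60] → ·
    (2,5)@(5, 11): e=[132,-12,0] → ·  [on edge]
    (3,5)@(7, 11): e=[88,12,20] → █
    (5,5)@(11, 11): e=[0,60,60] → █  [on edge]
    (1,6)@(3, 13): e=[156,-36,0] → ·  [on edge]
    (0,7)@(1, 15): e=[180,-60,0] → ·  [on edge]
  covered (18 px):
    · · · · · · · █ · · ·
    · · · · · · █ · · · ·
    · · · · · █ █ · · · ·
    · · · · █ █ · · · · ·
    · · · █ █ █ · · · · ·
    · · · █ █ █ · · · · ·
    · · · █ █ · · · · · ·
    · · · █ █ · · · · · ·
    · · · █ · · · · · · ·
    · · · █ · · · · · · ·
    · · · · · · · · · · ·

Result: [[4,1],[5,1],[6,1],[4,2],[5,2],[6,2],[7,2],[8,2],[4,3],[5,3],[6,3],[7,3],[4,4],[5,4],[6,4],[4,5],[5,5],[4,6]]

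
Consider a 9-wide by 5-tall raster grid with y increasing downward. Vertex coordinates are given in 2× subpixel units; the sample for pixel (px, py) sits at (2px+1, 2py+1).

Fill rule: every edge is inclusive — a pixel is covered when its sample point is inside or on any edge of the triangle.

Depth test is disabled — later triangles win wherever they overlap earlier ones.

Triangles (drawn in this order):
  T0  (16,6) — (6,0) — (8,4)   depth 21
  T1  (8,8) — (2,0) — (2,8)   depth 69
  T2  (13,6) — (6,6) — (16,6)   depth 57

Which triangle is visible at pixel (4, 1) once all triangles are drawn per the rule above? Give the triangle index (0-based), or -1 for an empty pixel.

T0:
  2·area = 28  (B↔C swapped to make it positive)
  edge (16, 6)→(8, 4): d=(-8,-2) inclusive
  edge (8, 4)→(6, 0): d=(-2,-4) inclusive
  edge (6, 0)→(16, 6): d=(10,6) inclusive
    (3,0)@(7, 1): e=[22,2,4] → █
    (4,0)@(9, 1): e=[26,10,-8] → ·
    (3,1)@(7, 3): e=[6,-2,24] → ·
    (4,1)@(9, 3): e=[10,6,12] → █
    (5,1)@(11, 3): e=[14,14,0] → █  [on edge]
    (6,1)@(13, 3): e=[18,22,-12] → ·
    (4,2)@(9, 5): e=[-6,2,32] → ·
    (5,2)@(11, 5): e=[-2,10,20] → ·
    (6,2)@(13, 5): e=[2,18,8] → █
    (7,2)@(15, 5): e=[6,26,-4] → ·
    (6,3)@(13, 7): e=[-14,14,28] → ·
  covered (4 px):
    · · · █ · · · · ·
    · · · · █ █ · · ·
    · · · · · · █ · ·
    · · · · · · · · ·
    · · · · · · · · ·
T1:
  2·area = 48  (B↔C swapped to make it positive)
  edge (8, 8)→(2, 8): d=(-6,0) inclusive
  edge (2, 8)→(2, 0): d=(0,-8) inclusive
  edge (2, 0)→(8, 8): d=(6,8) inclusive
    (1,1)@(3, 3): e=[30,8,10] → █
    (2,1)@(5, 3): e=[30,24,-6] → ·
    (1,2)@(3, 5): e=[18,8,22] → █
    (2,2)@(5, 5): e=[18,24,6] → █
    (3,2)@(7, 5): e=[18,40,-10] → ·
    (1,3)@(3, 7): e=[6,8,34] → █
    (3,3)@(7, 7): e=[6,40,2] → █
    (4,3)@(9, 7): e=[6,56,-14] → ·
    (1,4)@(3, 9): e=[-6,8,46] → ·
    (2,4)@(5, 9): e=[-6,24,30] → ·
    (3,4)@(7, 9): e=[-6,40,14] → ·
  covered (6 px):
    · · · · · · · · ·
    · █ · · · · · · ·
    · █ █ · · · · · ·
    · █ █ █ · · · · ·
    · · · · · · · · ·
T2:
  degenerate (2·area = 0) — covers nothing

Z-buffer (winner per pixel, '.' = empty):
  . . . 0 . . . . .
  . 1 . . 0 0 . . .
  . 1 1 . . . 0 . .
  . 1 1 1 . . . . .
  . . . . . . . . .

Answer: 0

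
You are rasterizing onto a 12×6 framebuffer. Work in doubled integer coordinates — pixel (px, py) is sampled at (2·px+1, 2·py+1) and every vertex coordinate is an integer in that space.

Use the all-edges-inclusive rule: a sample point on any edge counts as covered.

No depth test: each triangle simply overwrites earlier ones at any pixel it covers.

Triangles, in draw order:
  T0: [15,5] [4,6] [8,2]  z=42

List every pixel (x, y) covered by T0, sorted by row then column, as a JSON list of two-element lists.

T0:
  2·area = 40
  edge (15, 5)→(4, 6): d=(-11,1) inclusive
  edge (4, 6)→(8, 2): d=(4,-4) inclusive
  edge (8, 2)→(15, 5): d=(7,3) inclusive
    (4,0)@(9, 1): e=[50,0,-10] → ·  [on edge]
    (3,1)@(7, 3): e=[30,0,10] → #  [on edge]
    (4,1)@(9, 3): e=[28,8,4] → #
    (5,1)@(11, 3): e=[26,16,-2] → ·
    (2,2)@(5, 5): e=[10,0,30] → #  [on edge]
    (5,2)@(11, 5): e=[4,24,12] → #
    (6,2)@(13, 5): e=[2,32,6] → #
    (7,2)@(15, 5): e=[0,40,0] → #  [on edge]
    (8,2)@(17, 5): e=[-2,48,-6] → ·
    (1,3)@(3, 7): e=[-10,0,50] → ·  [on edge]
    (2,3)@(5, 7): e=[-12,8,44] → ·
    (3,3)@(7, 7): e=[-14,16,38] → ·
    (0,4)@(1, 9): e=[-30,0,70] → ·  [on edge]
  covered (8 px):
    · · · · · · · · · · · ·
    · · · # # · · · · · · ·
    · · # # # # # # · · · ·
    · · · · · · · · · · · ·
    · · · · · · · · · · · ·
    · · · · · · · · · · · ·

Final: [[3,1],[4,1],[2,2],[3,2],[4,2],[5,2],[6,2],[7,2]]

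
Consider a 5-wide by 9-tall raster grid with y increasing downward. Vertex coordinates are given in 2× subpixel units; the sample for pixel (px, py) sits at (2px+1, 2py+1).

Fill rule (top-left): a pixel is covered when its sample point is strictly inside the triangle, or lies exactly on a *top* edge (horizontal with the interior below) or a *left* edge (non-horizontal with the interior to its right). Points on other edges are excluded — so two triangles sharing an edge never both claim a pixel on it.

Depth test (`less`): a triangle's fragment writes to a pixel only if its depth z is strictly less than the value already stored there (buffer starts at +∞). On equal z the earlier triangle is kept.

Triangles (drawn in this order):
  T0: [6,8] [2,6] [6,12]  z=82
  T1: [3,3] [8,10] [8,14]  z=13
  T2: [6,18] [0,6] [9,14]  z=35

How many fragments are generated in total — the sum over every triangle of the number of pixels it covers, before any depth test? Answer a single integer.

T0:
  2·area = 16  (B↔C swapped to make it positive)
  edge (6, 8)→(6, 12): d=(0,4) right/bottom  bias=-1
  edge (6, 12)→(2, 6): d=(-4,-6) top-left  bias=+0
  edge (2, 6)→(6, 8): d=(4,2) right/bottom  bias=-1
    (1,3)@(3, 7): e=[12,2,2] → #
    (2,3)@(5, 7): e=[4,14,-2] → ·
    (1,4)@(3, 9): e=[12,-6,10] → ·
    (2,4)@(5, 9): e=[4,6,6] → #
    (3,4)@(7, 9): e=[-4,18,2] → ·
    (2,5)@(5, 11): e=[4,-2,14] → ·
  covered (2 px):
    · · · · ·
    · · · · ·
    · · · · ·
    · # · · ·
    · · # · ·
    · · · · ·
    · · · · ·
    · · · · ·
    · · · · ·
T1:
  2·area = 20
  edge (3, 3)→(8, 10): d=(5,7) right/bottom  bias=-1
  edge (8, 10)→(8, 14): d=(0,4) right/bottom  bias=-1
  edge (8, 14)→(3, 3): d=(-5,-11) top-left  bias=+0
    (1,1)@(3, 3): e=[0,20,0] → ·  [on edge]
    (2,3)@(5, 7): e=[6,12,2] → #
    (3,3)@(7, 7): e=[-8,4,24] → ·
    (2,4)@(5, 9): e=[16,12,-8] → ·
    (3,4)@(7, 9): e=[2,4,14] → #
    (4,4)@(9, 9): e=[-12,-4,36] → ·
    (3,5)@(7, 11): e=[12,4,4] → #
    (4,5)@(9, 11): e=[-2,-4,26] → ·
    (3,6)@(7, 13): e=[22,4,-6] → ·
  covered (3 px):
    · · · · ·
    · · · · ·
    · · · · ·
    · · # · ·
    · · · # ·
    · · · # ·
    · · · · ·
    · · · · ·
    · · · · ·
T2:
  2·area = 60
  edge (6, 18)→(0, 6): d=(-6,-12) top-left  bias=+0
  edge (0, 6)→(9, 14): d=(9,8) right/bottom  bias=-1
  edge (9, 14)→(6, 18): d=(-3,4) right/bottom  bias=-1
    (0,3)@(1, 7): e=[6,1,53] → #
    (1,3)@(3, 7): e=[30,-15,45] → ·
    (0,4)@(1, 9): e=[-6,19,47] → ·
    (1,4)@(3, 9): e=[18,3,39] → #
    (2,4)@(5, 9): e=[42,-13,31] → ·
    (1,5)@(3, 11): e=[6,21,33] → #
    (2,5)@(5, 11): e=[30,5,25] → #
    (3,5)@(7, 11): e=[54,-11,17] → ·
    (1,6)@(3, 13): e=[-6,39,27] → ·
    (2,6)@(5, 13): e=[18,23,19] → #
    (3,6)@(7, 13): e=[42,7,11] → #
    (4,6)@(9, 13): e=[66,-9,3] → ·
  covered (8 px):
    · · · · ·
    · · · · ·
    · · · · ·
    # · · · ·
    · # · · ·
    · # # · ·
    · · # # ·
    · · # # ·
    · · · · ·

Answer: 13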